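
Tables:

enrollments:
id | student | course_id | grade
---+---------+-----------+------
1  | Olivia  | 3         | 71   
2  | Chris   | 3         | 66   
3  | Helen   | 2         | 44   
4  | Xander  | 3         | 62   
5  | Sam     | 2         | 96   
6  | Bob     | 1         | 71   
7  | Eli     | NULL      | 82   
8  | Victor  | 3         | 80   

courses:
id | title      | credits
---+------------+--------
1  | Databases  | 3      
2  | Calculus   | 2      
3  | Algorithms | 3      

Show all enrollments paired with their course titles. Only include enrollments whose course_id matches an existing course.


INNER JOIN keeps only enrollments rows whose course_id matches an id in courses. Walk through each enrollment:
  - enrollment 1 (Olivia): course_id=3 -> matches Algorithms
  - enrollment 2 (Chris): course_id=3 -> matches Algorithms
  - enrollment 3 (Helen): course_id=2 -> matches Calculus
  - enrollment 4 (Xander): course_id=3 -> matches Algorithms
  - enrollment 5 (Sam): course_id=2 -> matches Calculus
  - enrollment 6 (Bob): course_id=1 -> matches Databases
  - enrollment 7 (Eli): course_id=NULL, no match -> dropped
  - enrollment 8 (Victor): course_id=3 -> matches Algorithms
So 1 of 8 rows is dropped.

SQL:
SELECT a.student, b.title AS course
FROM enrollments a
INNER JOIN courses b ON a.course_id = b.id

Result:
student | course    
--------+-----------
Olivia  | Algorithms
Chris   | Algorithms
Helen   | Calculus  
Xander  | Algorithms
Sam     | Calculus  
Bob     | Databases 
Victor  | Algorithms


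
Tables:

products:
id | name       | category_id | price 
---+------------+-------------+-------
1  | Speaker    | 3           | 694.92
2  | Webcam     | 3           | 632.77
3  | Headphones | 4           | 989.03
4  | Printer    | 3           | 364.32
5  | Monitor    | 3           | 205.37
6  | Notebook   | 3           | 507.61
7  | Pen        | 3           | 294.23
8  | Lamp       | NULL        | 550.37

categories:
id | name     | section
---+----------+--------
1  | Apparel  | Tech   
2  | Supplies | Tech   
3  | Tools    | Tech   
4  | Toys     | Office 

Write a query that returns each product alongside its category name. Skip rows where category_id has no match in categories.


INNER JOIN keeps only products rows whose category_id matches an id in categories. Walk through each product:
  - product 1 (Speaker): category_id=3 -> matches Tools
  - product 2 (Webcam): category_id=3 -> matches Tools
  - product 3 (Headphones): category_id=4 -> matches Toys
  - product 4 (Printer): category_id=3 -> matches Tools
  - product 5 (Monitor): category_id=3 -> matches Tools
  - product 6 (Notebook): category_id=3 -> matches Tools
  - product 7 (Pen): category_id=3 -> matches Tools
  - product 8 (Lamp): category_id=NULL, no match -> dropped
So 1 of 8 rows is dropped.

SQL:
SELECT a.name, b.name AS category
FROM products a
INNER JOIN categories b ON a.category_id = b.id

Result:
name       | category
-----------+---------
Speaker    | Tools   
Webcam     | Tools   
Headphones | Toys    
Printer    | Tools   
Monitor    | Tools   
Notebook   | Tools   
Pen        | Tools   


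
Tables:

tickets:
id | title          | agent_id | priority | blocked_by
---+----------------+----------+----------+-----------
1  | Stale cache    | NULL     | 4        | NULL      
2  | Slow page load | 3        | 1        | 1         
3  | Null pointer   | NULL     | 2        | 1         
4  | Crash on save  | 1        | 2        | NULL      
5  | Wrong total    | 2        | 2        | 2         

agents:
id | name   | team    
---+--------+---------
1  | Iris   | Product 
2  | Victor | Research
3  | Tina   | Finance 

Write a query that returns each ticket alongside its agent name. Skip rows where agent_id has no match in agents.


INNER JOIN keeps only tickets rows whose agent_id matches an id in agents. Walk through each ticket:
  - ticket 1 (Stale cache): agent_id=NULL, no match -> dropped
  - ticket 2 (Slow page load): agent_id=3 -> matches Tina
  - ticket 3 (Null pointer): agent_id=NULL, no match -> dropped
  - ticket 4 (Crash on save): agent_id=1 -> matches Iris
  - ticket 5 (Wrong total): agent_id=2 -> matches Victor
So 2 of 5 rows are dropped.

SQL:
SELECT a.title, b.name AS agent
FROM tickets a
INNER JOIN agents b ON a.agent_id = b.id

Result:
title          | agent 
---------------+-------
Slow page load | Tina  
Crash on save  | Iris  
Wrong total    | Victor


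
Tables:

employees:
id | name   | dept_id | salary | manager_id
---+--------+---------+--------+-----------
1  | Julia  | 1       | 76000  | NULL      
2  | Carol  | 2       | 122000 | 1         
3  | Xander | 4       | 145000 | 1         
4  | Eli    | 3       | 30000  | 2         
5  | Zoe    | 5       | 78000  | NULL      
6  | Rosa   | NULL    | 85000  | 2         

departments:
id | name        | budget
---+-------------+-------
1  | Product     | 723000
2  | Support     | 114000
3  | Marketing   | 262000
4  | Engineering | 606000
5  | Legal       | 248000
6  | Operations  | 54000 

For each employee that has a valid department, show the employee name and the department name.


INNER JOIN keeps only employees rows whose dept_id matches an id in departments. Walk through each employee:
  - employee 1 (Julia): dept_id=1 -> matches Product
  - employee 2 (Carol): dept_id=2 -> matches Support
  - employee 3 (Xander): dept_id=4 -> matches Engineering
  - employee 4 (Eli): dept_id=3 -> matches Marketing
  - employee 5 (Zoe): dept_id=5 -> matches Legal
  - employee 6 (Rosa): dept_id=NULL, no match -> dropped
So 1 of 6 rows is dropped.

SQL:
SELECT a.name, b.name AS department
FROM employees a
INNER JOIN departments b ON a.dept_id = b.id

Result:
name   | department 
-------+------------
Julia  | Product    
Carol  | Support    
Xander | Engineering
Eli    | Marketing  
Zoe    | Legal      


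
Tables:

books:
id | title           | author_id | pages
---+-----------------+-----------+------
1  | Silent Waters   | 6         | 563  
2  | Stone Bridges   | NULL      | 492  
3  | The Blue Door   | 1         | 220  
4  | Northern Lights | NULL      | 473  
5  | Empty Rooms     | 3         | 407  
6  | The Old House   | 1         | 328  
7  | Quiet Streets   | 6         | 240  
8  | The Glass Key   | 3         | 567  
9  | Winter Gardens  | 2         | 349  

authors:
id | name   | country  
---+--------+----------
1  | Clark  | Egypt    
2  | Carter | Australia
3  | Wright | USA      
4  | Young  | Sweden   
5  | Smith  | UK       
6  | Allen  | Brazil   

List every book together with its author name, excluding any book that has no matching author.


INNER JOIN keeps only books rows whose author_id matches an id in authors. Walk through each book:
  - book 1 (Silent Waters): author_id=6 -> matches Allen
  - book 2 (Stone Bridges): author_id=NULL, no match -> dropped
  - book 3 (The Blue Door): author_id=1 -> matches Clark
  - book 4 (Northern Lights): author_id=NULL, no match -> dropped
  - book 5 (Empty Rooms): author_id=3 -> matches Wright
  - book 6 (The Old House): author_id=1 -> matches Clark
  - book 7 (Quiet Streets): author_id=6 -> matches Allen
  - book 8 (The Glass Key): author_id=3 -> matches Wright
  - book 9 (Winter Gardens): author_id=2 -> matches Carter
So 2 of 9 rows are dropped.

SQL:
SELECT a.title, b.name AS author
FROM books a
INNER JOIN authors b ON a.author_id = b.id

Result:
title          | author
---------------+-------
Silent Waters  | Allen 
The Blue Door  | Clark 
Empty Rooms    | Wright
The Old House  | Clark 
Quiet Streets  | Allen 
The Glass Key  | Wright
Winter Gardens | Carter


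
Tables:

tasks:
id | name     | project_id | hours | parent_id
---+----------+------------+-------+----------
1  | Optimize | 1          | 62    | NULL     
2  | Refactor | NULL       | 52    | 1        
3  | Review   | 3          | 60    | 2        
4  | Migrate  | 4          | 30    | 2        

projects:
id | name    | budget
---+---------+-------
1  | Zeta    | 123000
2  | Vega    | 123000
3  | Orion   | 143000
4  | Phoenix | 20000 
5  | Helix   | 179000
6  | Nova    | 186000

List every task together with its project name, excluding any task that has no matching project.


INNER JOIN keeps only tasks rows whose project_id matches an id in projects. Walk through each task:
  - task 1 (Optimize): project_id=1 -> matches Zeta
  - task 2 (Refactor): project_id=NULL, no match -> dropped
  - task 3 (Review): project_id=3 -> matches Orion
  - task 4 (Migrate): project_id=4 -> matches Phoenix
So 1 of 4 rows is dropped.

SQL:
SELECT a.name, b.name AS project
FROM tasks a
INNER JOIN projects b ON a.project_id = b.id

Result:
name     | project
---------+--------
Optimize | Zeta   
Review   | Orion  
Migrate  | Phoenix


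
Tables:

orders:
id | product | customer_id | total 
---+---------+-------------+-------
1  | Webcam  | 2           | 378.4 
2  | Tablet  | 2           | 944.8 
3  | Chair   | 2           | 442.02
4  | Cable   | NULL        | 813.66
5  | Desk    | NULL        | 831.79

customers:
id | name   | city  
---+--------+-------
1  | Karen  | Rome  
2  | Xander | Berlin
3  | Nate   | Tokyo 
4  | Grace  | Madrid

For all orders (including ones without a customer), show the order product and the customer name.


LEFT JOIN keeps every row from orders (the left table); where customer_id has no match in customers, the customer columns become NULL. Walk through each order:
  - order 1 (Webcam): customer_id=2 -> matches Xander
  - order 2 (Tablet): customer_id=2 -> matches Xander
  - order 3 (Chair): customer_id=2 -> matches Xander
  - order 4 (Cable): customer_id=NULL, no match -> kept with NULL
  - order 5 (Desk): customer_id=NULL, no match -> kept with NULL
All 5 rows appear; 2 have NULL customer.

SQL:
SELECT a.product, b.name AS customer
FROM orders a
LEFT JOIN customers b ON a.customer_id = b.id

Result:
product | customer
--------+---------
Webcam  | Xander  
Tablet  | Xander  
Chair   | Xander  
Cable   | NULL    
Desk    | NULL    


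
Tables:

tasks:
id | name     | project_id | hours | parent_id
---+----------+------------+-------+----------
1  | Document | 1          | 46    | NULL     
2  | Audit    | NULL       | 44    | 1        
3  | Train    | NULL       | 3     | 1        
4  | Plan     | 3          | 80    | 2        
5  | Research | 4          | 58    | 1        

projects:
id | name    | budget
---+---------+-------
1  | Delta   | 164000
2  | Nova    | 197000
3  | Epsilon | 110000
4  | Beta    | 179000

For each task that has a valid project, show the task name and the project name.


INNER JOIN keeps only tasks rows whose project_id matches an id in projects. Walk through each task:
  - task 1 (Document): project_id=1 -> matches Delta
  - task 2 (Audit): project_id=NULL, no match -> dropped
  - task 3 (Train): project_id=NULL, no match -> dropped
  - task 4 (Plan): project_id=3 -> matches Epsilon
  - task 5 (Research): project_id=4 -> matches Beta
So 2 of 5 rows are dropped.

SQL:
SELECT a.name, b.name AS project
FROM tasks a
INNER JOIN projects b ON a.project_id = b.id

Result:
name     | project
---------+--------
Document | Delta  
Plan     | Epsilon
Research | Beta   


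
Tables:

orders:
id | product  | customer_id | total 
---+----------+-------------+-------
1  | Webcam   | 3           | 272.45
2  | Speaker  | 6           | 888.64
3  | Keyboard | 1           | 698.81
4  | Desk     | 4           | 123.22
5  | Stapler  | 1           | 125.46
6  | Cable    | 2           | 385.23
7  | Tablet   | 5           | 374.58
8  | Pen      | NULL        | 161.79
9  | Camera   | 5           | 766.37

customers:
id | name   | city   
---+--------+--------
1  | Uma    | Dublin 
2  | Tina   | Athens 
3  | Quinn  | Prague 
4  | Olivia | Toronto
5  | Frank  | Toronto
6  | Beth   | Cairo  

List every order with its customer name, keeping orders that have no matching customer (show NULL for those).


LEFT JOIN keeps every row from orders (the left table); where customer_id has no match in customers, the customer columns become NULL. Walk through each order:
  - order 1 (Webcam): customer_id=3 -> matches Quinn
  - order 2 (Speaker): customer_id=6 -> matches Beth
  - order 3 (Keyboard): customer_id=1 -> matches Uma
  - order 4 (Desk): customer_id=4 -> matches Olivia
  - order 5 (Stapler): customer_id=1 -> matches Uma
  - order 6 (Cable): customer_id=2 -> matches Tina
  - order 7 (Tablet): customer_id=5 -> matches Frank
  - order 8 (Pen): customer_id=NULL, no match -> kept with NULL
  - order 9 (Camera): customer_id=5 -> matches Frank
All 9 rows appear; 1 has NULL customer.

SQL:
SELECT a.product, b.name AS customer
FROM orders a
LEFT JOIN customers b ON a.customer_id = b.id

Result:
product  | customer
---------+---------
Webcam   | Quinn   
Speaker  | Beth    
Keyboard | Uma     
Desk     | Olivia  
Stapler  | Uma     
Cable    | Tina    
Tablet   | Frank   
Pen      | NULL    
Camera   | Frank   


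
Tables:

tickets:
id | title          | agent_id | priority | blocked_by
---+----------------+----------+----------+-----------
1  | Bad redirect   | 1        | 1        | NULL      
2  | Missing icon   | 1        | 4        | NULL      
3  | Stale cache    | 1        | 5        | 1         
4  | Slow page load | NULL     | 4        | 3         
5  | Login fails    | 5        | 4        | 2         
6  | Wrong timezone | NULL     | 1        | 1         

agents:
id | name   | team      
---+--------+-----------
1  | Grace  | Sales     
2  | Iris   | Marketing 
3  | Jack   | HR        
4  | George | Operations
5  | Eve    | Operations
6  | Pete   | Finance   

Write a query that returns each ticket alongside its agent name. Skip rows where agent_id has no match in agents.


INNER JOIN keeps only tickets rows whose agent_id matches an id in agents. Walk through each ticket:
  - ticket 1 (Bad redirect): agent_id=1 -> matches Grace
  - ticket 2 (Missing icon): agent_id=1 -> matches Grace
  - ticket 3 (Stale cache): agent_id=1 -> matches Grace
  - ticket 4 (Slow page load): agent_id=NULL, no match -> dropped
  - ticket 5 (Login fails): agent_id=5 -> matches Eve
  - ticket 6 (Wrong timezone): agent_id=NULL, no match -> dropped
So 2 of 6 rows are dropped.

SQL:
SELECT a.title, b.name AS agent
FROM tickets a
INNER JOIN agents b ON a.agent_id = b.id

Result:
title        | agent
-------------+------
Bad redirect | Grace
Missing icon | Grace
Stale cache  | Grace
Login fails  | Eve  


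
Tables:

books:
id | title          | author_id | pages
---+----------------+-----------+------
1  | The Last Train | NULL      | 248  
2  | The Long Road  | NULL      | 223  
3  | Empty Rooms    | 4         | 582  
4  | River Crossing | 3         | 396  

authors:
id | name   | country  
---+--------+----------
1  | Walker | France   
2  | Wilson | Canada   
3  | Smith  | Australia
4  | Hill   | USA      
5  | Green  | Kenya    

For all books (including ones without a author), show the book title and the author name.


LEFT JOIN keeps every row from books (the left table); where author_id has no match in authors, the author columns become NULL. Walk through each book:
  - book 1 (The Last Train): author_id=NULL, no match -> kept with NULL
  - book 2 (The Long Road): author_id=NULL, no match -> kept with NULL
  - book 3 (Empty Rooms): author_id=4 -> matches Hill
  - book 4 (River Crossing): author_id=3 -> matches Smith
All 4 rows appear; 2 have NULL author.

SQL:
SELECT a.title, b.name AS author
FROM books a
LEFT JOIN authors b ON a.author_id = b.id

Result:
title          | author
---------------+-------
The Last Train | NULL  
The Long Road  | NULL  
Empty Rooms    | Hill  
River Crossing | Smith 


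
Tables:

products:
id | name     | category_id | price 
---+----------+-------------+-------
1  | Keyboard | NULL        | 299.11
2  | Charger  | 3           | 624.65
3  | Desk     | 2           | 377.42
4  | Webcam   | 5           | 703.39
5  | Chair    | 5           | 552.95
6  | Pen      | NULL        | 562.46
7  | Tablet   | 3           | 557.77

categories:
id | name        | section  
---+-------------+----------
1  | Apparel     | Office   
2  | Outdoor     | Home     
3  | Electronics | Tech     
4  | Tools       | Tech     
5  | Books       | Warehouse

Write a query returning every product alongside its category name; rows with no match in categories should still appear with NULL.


LEFT JOIN keeps every row from products (the left table); where category_id has no match in categories, the category columns become NULL. Walk through each product:
  - product 1 (Keyboard): category_id=NULL, no match -> kept with NULL
  - product 2 (Charger): category_id=3 -> matches Electronics
  - product 3 (Desk): category_id=2 -> matches Outdoor
  - product 4 (Webcam): category_id=5 -> matches Books
  - product 5 (Chair): category_id=5 -> matches Books
  - product 6 (Pen): category_id=NULL, no match -> kept with NULL
  - product 7 (Tablet): category_id=3 -> matches Electronics
All 7 rows appear; 2 have NULL category.

SQL:
SELECT a.name, b.name AS category
FROM products a
LEFT JOIN categories b ON a.category_id = b.id

Result:
name     | category   
---------+------------
Keyboard | NULL       
Charger  | Electronics
Desk     | Outdoor    
Webcam   | Books      
Chair    | Books      
Pen      | NULL       
Tablet   | Electronics


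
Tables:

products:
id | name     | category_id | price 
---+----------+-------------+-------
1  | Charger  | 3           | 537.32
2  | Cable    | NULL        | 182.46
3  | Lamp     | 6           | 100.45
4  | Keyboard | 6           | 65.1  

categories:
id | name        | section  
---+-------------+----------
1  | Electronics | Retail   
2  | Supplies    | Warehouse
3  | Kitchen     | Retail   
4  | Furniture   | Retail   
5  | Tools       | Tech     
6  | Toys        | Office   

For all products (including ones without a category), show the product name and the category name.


LEFT JOIN keeps every row from products (the left table); where category_id has no match in categories, the category columns become NULL. Walk through each product:
  - product 1 (Charger): category_id=3 -> matches Kitchen
  - product 2 (Cable): category_id=NULL, no match -> kept with NULL
  - product 3 (Lamp): category_id=6 -> matches Toys
  - product 4 (Keyboard): category_id=6 -> matches Toys
All 4 rows appear; 1 has NULL category.

SQL:
SELECT a.name, b.name AS category
FROM products a
LEFT JOIN categories b ON a.category_id = b.id

Result:
name     | category
---------+---------
Charger  | Kitchen 
Cable    | NULL    
Lamp     | Toys    
Keyboard | Toys    


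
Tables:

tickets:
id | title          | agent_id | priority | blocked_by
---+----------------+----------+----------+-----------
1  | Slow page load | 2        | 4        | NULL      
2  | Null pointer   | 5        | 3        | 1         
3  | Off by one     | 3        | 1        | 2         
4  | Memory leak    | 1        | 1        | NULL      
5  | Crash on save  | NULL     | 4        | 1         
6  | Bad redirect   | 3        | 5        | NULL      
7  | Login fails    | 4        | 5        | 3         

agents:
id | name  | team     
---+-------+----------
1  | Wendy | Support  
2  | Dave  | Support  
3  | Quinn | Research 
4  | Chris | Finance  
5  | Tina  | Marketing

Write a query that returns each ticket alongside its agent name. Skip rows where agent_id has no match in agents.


INNER JOIN keeps only tickets rows whose agent_id matches an id in agents. Walk through each ticket:
  - ticket 1 (Slow page load): agent_id=2 -> matches Dave
  - ticket 2 (Null pointer): agent_id=5 -> matches Tina
  - ticket 3 (Off by one): agent_id=3 -> matches Quinn
  - ticket 4 (Memory leak): agent_id=1 -> matches Wendy
  - ticket 5 (Crash on save): agent_id=NULL, no match -> dropped
  - ticket 6 (Bad redirect): agent_id=3 -> matches Quinn
  - ticket 7 (Login fails): agent_id=4 -> matches Chris
So 1 of 7 rows is dropped.

SQL:
SELECT a.title, b.name AS agent
FROM tickets a
INNER JOIN agents b ON a.agent_id = b.id

Result:
title          | agent
---------------+------
Slow page load | Dave 
Null pointer   | Tina 
Off by one     | Quinn
Memory leak    | Wendy
Bad redirect   | Quinn
Login fails    | Chris


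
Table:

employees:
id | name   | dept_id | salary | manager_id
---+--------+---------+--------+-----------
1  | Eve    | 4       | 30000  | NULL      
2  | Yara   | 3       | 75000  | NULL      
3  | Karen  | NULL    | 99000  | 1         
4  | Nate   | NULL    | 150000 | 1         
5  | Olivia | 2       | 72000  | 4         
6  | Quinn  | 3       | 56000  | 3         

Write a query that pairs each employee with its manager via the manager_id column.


This is a self-join: employees is joined to a second copy of itself, matching each row's manager_id to another row's id. Use LEFT JOIN so rows with manager_id=NULL are kept.
  - employee 1 (Eve): manager_id=NULL -> NULL
  - employee 2 (Yara): manager_id=NULL -> NULL
  - employee 3 (Karen): manager_id=1 -> Eve
  - employee 4 (Nate): manager_id=1 -> Eve
  - employee 5 (Olivia): manager_id=4 -> Nate
  - employee 6 (Quinn): manager_id=3 -> Karen

SQL:
SELECT a.name AS item, b.name AS manager
FROM employees a
LEFT JOIN employees b ON a.manager_id = b.id

Result:
item   | manager
-------+--------
Eve    | NULL   
Yara   | NULL   
Karen  | Eve    
Nate   | Eve    
Olivia | Nate   
Quinn  | Karen  


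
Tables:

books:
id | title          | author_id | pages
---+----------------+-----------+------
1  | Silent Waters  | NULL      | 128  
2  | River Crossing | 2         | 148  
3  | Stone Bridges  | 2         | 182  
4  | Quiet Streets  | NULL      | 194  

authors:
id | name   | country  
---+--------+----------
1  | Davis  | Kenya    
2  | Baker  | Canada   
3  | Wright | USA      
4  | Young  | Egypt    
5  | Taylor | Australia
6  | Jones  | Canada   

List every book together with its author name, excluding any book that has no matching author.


INNER JOIN keeps only books rows whose author_id matches an id in authors. Walk through each book:
  - book 1 (Silent Waters): author_id=NULL, no match -> dropped
  - book 2 (River Crossing): author_id=2 -> matches Baker
  - book 3 (Stone Bridges): author_id=2 -> matches Baker
  - book 4 (Quiet Streets): author_id=NULL, no match -> dropped
So 2 of 4 rows are dropped.

SQL:
SELECT a.title, b.name AS author
FROM books a
INNER JOIN authors b ON a.author_id = b.id

Result:
title          | author
---------------+-------
River Crossing | Baker 
Stone Bridges  | Baker 


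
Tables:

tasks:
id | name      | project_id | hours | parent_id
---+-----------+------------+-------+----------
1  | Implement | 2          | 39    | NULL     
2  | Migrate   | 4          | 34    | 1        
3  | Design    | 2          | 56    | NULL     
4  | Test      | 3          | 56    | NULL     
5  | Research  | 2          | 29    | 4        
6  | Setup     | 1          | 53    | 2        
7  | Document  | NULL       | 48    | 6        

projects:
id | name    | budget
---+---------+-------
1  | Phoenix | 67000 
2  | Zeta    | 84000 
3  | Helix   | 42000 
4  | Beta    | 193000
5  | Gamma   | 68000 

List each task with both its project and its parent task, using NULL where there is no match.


Two LEFT JOINs from the same base table tasks: one to projects via project_id, one to tasks itself via parent_id. Both are LEFT so every task is preserved.
Match against projects:
  - task 1 (Implement): project_id=2 -> matches Zeta
  - task 2 (Migrate): project_id=4 -> matches Beta
  - task 3 (Design): project_id=2 -> matches Zeta
  - task 4 (Test): project_id=3 -> matches Helix
  - task 5 (Research): project_id=2 -> matches Zeta
  - task 6 (Setup): project_id=1 -> matches Phoenix
  - task 7 (Document): project_id=NULL, no match -> kept with NULL
Match against tasks (self):
  - task 1 (Implement): parent_id=NULL -> NULL
  - task 2 (Migrate): parent_id=1 -> Implement
  - task 3 (Design): parent_id=NULL -> NULL
  - task 4 (Test): parent_id=NULL -> NULL
  - task 5 (Research): parent_id=4 -> Test
  - task 6 (Setup): parent_id=2 -> Migrate
  - task 7 (Document): parent_id=6 -> Setup

SQL:
SELECT a.name, b.name AS project, c.name AS parent
FROM tasks a
LEFT JOIN projects b ON a.project_id = b.id
LEFT JOIN tasks c ON a.parent_id = c.id

Result:
name      | project | parent   
----------+---------+----------
Implement | Zeta    | NULL     
Migrate   | Beta    | Implement
Design    | Zeta    | NULL     
Test      | Helix   | NULL     
Research  | Zeta    | Test     
Setup     | Phoenix | Migrate  
Document  | NULL    | Setup    


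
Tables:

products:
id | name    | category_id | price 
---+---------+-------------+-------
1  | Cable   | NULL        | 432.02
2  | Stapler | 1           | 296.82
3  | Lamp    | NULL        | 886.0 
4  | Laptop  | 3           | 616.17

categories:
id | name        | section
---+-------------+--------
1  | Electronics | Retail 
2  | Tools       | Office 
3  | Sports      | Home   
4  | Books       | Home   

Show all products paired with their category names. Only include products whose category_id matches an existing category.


INNER JOIN keeps only products rows whose category_id matches an id in categories. Walk through each product:
  - product 1 (Cable): category_id=NULL, no match -> dropped
  - product 2 (Stapler): category_id=1 -> matches Electronics
  - product 3 (Lamp): category_id=NULL, no match -> dropped
  - product 4 (Laptop): category_id=3 -> matches Sports
So 2 of 4 rows are dropped.

SQL:
SELECT a.name, b.name AS category
FROM products a
INNER JOIN categories b ON a.category_id = b.id

Result:
name    | category   
--------+------------
Stapler | Electronics
Laptop  | Sports     


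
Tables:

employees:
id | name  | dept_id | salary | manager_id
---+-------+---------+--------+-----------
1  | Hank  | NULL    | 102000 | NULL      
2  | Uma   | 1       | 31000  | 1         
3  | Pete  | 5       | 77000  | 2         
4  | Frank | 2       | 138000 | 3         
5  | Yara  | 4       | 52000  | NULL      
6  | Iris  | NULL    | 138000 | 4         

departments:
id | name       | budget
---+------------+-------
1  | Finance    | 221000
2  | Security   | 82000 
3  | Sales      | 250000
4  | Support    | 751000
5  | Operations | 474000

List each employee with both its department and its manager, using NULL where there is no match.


Two LEFT JOINs from the same base table employees: one to departments via dept_id, one to employees itself via manager_id. Both are LEFT so every employee is preserved.
Match against departments:
  - employee 1 (Hank): dept_id=NULL, no match -> kept with NULL
  - employee 2 (Uma): dept_id=1 -> matches Finance
  - employee 3 (Pete): dept_id=5 -> matches Operations
  - employee 4 (Frank): dept_id=2 -> matches Security
  - employee 5 (Yara): dept_id=4 -> matches Support
  - employee 6 (Iris): dept_id=NULL, no match -> kept with NULL
Match against employees (self):
  - employee 1 (Hank): manager_id=NULL -> NULL
  - employee 2 (Uma): manager_id=1 -> Hank
  - employee 3 (Pete): manager_id=2 -> Uma
  - employee 4 (Frank): manager_id=3 -> Pete
  - employee 5 (Yara): manager_id=NULL -> NULL
  - employee 6 (Iris): manager_id=4 -> Frank

SQL:
SELECT a.name, b.name AS department, c.name AS manager
FROM employees a
LEFT JOIN departments b ON a.dept_id = b.id
LEFT JOIN employees c ON a.manager_id = c.id

Result:
name  | department | manager
------+------------+--------
Hank  | NULL       | NULL   
Uma   | Finance    | Hank   
Pete  | Operations | Uma    
Frank | Security   | Pete   
Yara  | Support    | NULL   
Iris  | NULL       | Frank  


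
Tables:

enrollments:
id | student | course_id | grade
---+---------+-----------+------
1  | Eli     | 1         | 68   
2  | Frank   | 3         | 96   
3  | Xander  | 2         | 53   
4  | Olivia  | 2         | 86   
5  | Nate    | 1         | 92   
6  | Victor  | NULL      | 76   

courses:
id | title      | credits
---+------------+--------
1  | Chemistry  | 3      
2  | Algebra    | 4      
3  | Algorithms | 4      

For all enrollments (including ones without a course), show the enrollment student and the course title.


LEFT JOIN keeps every row from enrollments (the left table); where course_id has no match in courses, the course columns become NULL. Walk through each enrollment:
  - enrollment 1 (Eli): course_id=1 -> matches Chemistry
  - enrollment 2 (Frank): course_id=3 -> matches Algorithms
  - enrollment 3 (Xander): course_id=2 -> matches Algebra
  - enrollment 4 (Olivia): course_id=2 -> matches Algebra
  - enrollment 5 (Nate): course_id=1 -> matches Chemistry
  - enrollment 6 (Victor): course_id=NULL, no match -> kept with NULL
All 6 rows appear; 1 has NULL course.

SQL:
SELECT a.student, b.title AS course
FROM enrollments a
LEFT JOIN courses b ON a.course_id = b.id

Result:
student | course    
--------+-----------
Eli     | Chemistry 
Frank   | Algorithms
Xander  | Algebra   
Olivia  | Algebra   
Nate    | Chemistry 
Victor  | NULL      


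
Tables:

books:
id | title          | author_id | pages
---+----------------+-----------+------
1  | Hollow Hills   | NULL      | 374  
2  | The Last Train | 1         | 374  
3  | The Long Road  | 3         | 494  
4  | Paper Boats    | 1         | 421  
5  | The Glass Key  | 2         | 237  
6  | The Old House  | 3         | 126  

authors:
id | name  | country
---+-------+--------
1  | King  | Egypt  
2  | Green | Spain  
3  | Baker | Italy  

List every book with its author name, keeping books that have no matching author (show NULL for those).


LEFT JOIN keeps every row from books (the left table); where author_id has no match in authors, the author columns become NULL. Walk through each book:
  - book 1 (Hollow Hills): author_id=NULL, no match -> kept with NULL
  - book 2 (The Last Train): author_id=1 -> matches King
  - book 3 (The Long Road): author_id=3 -> matches Baker
  - book 4 (Paper Boats): author_id=1 -> matches King
  - book 5 (The Glass Key): author_id=2 -> matches Green
  - book 6 (The Old House): author_id=3 -> matches Baker
All 6 rows appear; 1 has NULL author.

SQL:
SELECT a.title, b.name AS author
FROM books a
LEFT JOIN authors b ON a.author_id = b.id

Result:
title          | author
---------------+-------
Hollow Hills   | NULL  
The Last Train | King  
The Long Road  | Baker 
Paper Boats    | King  
The Glass Key  | Green 
The Old House  | Baker 


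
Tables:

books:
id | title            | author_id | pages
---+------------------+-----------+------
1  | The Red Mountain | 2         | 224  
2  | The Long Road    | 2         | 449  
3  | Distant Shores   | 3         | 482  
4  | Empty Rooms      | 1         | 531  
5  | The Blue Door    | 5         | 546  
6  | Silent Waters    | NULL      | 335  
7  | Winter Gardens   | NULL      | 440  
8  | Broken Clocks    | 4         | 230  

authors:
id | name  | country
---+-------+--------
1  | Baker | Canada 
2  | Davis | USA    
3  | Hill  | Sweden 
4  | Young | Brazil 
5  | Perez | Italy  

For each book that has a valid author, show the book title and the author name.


INNER JOIN keeps only books rows whose author_id matches an id in authors. Walk through each book:
  - book 1 (The Red Mountain): author_id=2 -> matches Davis
  - book 2 (The Long Road): author_id=2 -> matches Davis
  - book 3 (Distant Shores): author_id=3 -> matches Hill
  - book 4 (Empty Rooms): author_id=1 -> matches Baker
  - book 5 (The Blue Door): author_id=5 -> matches Perez
  - book 6 (Silent Waters): author_id=NULL, no match -> dropped
  - book 7 (Winter Gardens): author_id=NULL, no match -> dropped
  - book 8 (Broken Clocks): author_id=4 -> matches Young
So 2 of 8 rows are dropped.

SQL:
SELECT a.title, b.name AS author
FROM books a
INNER JOIN authors b ON a.author_id = b.id

Result:
title            | author
-----------------+-------
The Red Mountain | Davis 
The Long Road    | Davis 
Distant Shores   | Hill  
Empty Rooms      | Baker 
The Blue Door    | Perez 
Broken Clocks    | Young 


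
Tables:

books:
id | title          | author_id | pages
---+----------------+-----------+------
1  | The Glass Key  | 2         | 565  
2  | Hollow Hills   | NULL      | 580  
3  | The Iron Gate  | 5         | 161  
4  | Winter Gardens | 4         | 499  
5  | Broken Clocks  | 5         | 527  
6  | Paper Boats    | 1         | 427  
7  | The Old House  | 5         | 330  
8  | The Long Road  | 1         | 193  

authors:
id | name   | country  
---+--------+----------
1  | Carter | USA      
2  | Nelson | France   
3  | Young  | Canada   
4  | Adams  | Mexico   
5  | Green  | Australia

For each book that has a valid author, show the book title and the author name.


INNER JOIN keeps only books rows whose author_id matches an id in authors. Walk through each book:
  - book 1 (The Glass Key): author_id=2 -> matches Nelson
  - book 2 (Hollow Hills): author_id=NULL, no match -> dropped
  - book 3 (The Iron Gate): author_id=5 -> matches Green
  - book 4 (Winter Gardens): author_id=4 -> matches Adams
  - book 5 (Broken Clocks): author_id=5 -> matches Green
  - book 6 (Paper Boats): author_id=1 -> matches Carter
  - book 7 (The Old House): author_id=5 -> matches Green
  - book 8 (The Long Road): author_id=1 -> matches Carter
So 1 of 8 rows is dropped.

SQL:
SELECT a.title, b.name AS author
FROM books a
INNER JOIN authors b ON a.author_id = b.id

Result:
title          | author
---------------+-------
The Glass Key  | Nelson
The Iron Gate  | Green 
Winter Gardens | Adams 
Broken Clocks  | Green 
Paper Boats    | Carter
The Old House  | Green 
The Long Road  | Carter


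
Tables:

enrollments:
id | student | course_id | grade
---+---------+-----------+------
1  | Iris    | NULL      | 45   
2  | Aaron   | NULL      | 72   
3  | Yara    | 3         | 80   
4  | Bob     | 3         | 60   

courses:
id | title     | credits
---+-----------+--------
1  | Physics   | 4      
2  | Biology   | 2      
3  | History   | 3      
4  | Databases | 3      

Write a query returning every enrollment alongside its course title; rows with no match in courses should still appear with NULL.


LEFT JOIN keeps every row from enrollments (the left table); where course_id has no match in courses, the course columns become NULL. Walk through each enrollment:
  - enrollment 1 (Iris): course_id=NULL, no match -> kept with NULL
  - enrollment 2 (Aaron): course_id=NULL, no match -> kept with NULL
  - enrollment 3 (Yara): course_id=3 -> matches History
  - enrollment 4 (Bob): course_id=3 -> matches History
All 4 rows appear; 2 have NULL course.

SQL:
SELECT a.student, b.title AS course
FROM enrollments a
LEFT JOIN courses b ON a.course_id = b.id

Result:
student | course 
--------+--------
Iris    | NULL   
Aaron   | NULL   
Yara    | History
Bob     | History


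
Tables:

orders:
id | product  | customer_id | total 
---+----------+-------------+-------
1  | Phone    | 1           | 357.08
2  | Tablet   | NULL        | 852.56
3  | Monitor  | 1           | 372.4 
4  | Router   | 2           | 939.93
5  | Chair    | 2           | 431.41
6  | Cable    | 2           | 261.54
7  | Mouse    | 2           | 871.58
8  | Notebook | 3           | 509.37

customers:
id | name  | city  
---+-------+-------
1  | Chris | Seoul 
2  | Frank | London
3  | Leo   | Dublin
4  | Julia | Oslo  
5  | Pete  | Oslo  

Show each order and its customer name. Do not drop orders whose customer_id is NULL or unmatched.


LEFT JOIN keeps every row from orders (the left table); where customer_id has no match in customers, the customer columns become NULL. Walk through each order:
  - order 1 (Phone): customer_id=1 -> matches Chris
  - order 2 (Tablet): customer_id=NULL, no match -> kept with NULL
  - order 3 (Monitor): customer_id=1 -> matches Chris
  - order 4 (Router): customer_id=2 -> matches Frank
  - order 5 (Chair): customer_id=2 -> matches Frank
  - order 6 (Cable): customer_id=2 -> matches Frank
  - order 7 (Mouse): customer_id=2 -> matches Frank
  - order 8 (Notebook): customer_id=3 -> matches Leo
All 8 rows appear; 1 has NULL customer.

SQL:
SELECT a.product, b.name AS customer
FROM orders a
LEFT JOIN customers b ON a.customer_id = b.id

Result:
product  | customer
---------+---------
Phone    | Chris   
Tablet   | NULL    
Monitor  | Chris   
Router   | Frank   
Chair    | Frank   
Cable    | Frank   
Mouse    | Frank   
Notebook | Leo     


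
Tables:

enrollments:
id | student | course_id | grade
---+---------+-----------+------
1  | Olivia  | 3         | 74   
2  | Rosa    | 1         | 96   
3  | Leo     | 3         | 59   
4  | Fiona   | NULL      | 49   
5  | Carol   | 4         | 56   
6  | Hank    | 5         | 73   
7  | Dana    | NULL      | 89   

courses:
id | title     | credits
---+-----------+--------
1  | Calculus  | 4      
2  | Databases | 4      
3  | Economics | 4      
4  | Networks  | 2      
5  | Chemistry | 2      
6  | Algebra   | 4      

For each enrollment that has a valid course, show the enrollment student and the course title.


INNER JOIN keeps only enrollments rows whose course_id matches an id in courses. Walk through each enrollment:
  - enrollment 1 (Olivia): course_id=3 -> matches Economics
  - enrollment 2 (Rosa): course_id=1 -> matches Calculus
  - enrollment 3 (Leo): course_id=3 -> matches Economics
  - enrollment 4 (Fiona): course_id=NULL, no match -> dropped
  - enrollment 5 (Carol): course_id=4 -> matches Networks
  - enrollment 6 (Hank): course_id=5 -> matches Chemistry
  - enrollment 7 (Dana): course_id=NULL, no match -> dropped
So 2 of 7 rows are dropped.

SQL:
SELECT a.student, b.title AS course
FROM enrollments a
INNER JOIN courses b ON a.course_id = b.id

Result:
student | course   
--------+----------
Olivia  | Economics
Rosa    | Calculus 
Leo     | Economics
Carol   | Networks 
Hank    | Chemistry


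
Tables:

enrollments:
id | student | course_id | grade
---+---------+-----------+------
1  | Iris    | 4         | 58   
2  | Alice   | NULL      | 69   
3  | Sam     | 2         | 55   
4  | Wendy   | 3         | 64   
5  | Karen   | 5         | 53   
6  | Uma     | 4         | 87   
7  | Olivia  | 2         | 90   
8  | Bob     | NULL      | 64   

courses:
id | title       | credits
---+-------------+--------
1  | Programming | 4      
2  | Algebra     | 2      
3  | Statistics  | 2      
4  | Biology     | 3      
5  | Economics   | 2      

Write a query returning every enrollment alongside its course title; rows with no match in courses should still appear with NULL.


LEFT JOIN keeps every row from enrollments (the left table); where course_id has no match in courses, the course columns become NULL. Walk through each enrollment:
  - enrollment 1 (Iris): course_id=4 -> matches Biology
  - enrollment 2 (Alice): course_id=NULL, no match -> kept with NULL
  - enrollment 3 (Sam): course_id=2 -> matches Algebra
  - enrollment 4 (Wendy): course_id=3 -> matches Statistics
  - enrollment 5 (Karen): course_id=5 -> matches Economics
  - enrollment 6 (Uma): course_id=4 -> matches Biology
  - enrollment 7 (Olivia): course_id=2 -> matches Algebra
  - enrollment 8 (Bob): course_id=NULL, no match -> kept with NULL
All 8 rows appear; 2 have NULL course.

SQL:
SELECT a.student, b.title AS course
FROM enrollments a
LEFT JOIN courses b ON a.course_id = b.id

Result:
student | course    
--------+-----------
Iris    | Biology   
Alice   | NULL      
Sam     | Algebra   
Wendy   | Statistics
Karen   | Economics 
Uma     | Biology   
Olivia  | Algebra   
Bob     | NULL      


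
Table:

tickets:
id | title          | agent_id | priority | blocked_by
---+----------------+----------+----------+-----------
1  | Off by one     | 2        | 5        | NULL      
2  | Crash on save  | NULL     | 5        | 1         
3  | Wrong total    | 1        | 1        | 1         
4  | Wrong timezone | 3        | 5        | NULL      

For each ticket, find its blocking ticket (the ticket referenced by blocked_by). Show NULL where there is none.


This is a self-join: tickets is joined to a second copy of itself, matching each row's blocked_by to another row's id. Use LEFT JOIN so rows with blocked_by=NULL are kept.
  - ticket 1 (Off by one): blocked_by=NULL -> NULL
  - ticket 2 (Crash on save): blocked_by=1 -> Off by one
  - ticket 3 (Wrong total): blocked_by=1 -> Off by one
  - ticket 4 (Wrong timezone): blocked_by=NULL -> NULL

SQL:
SELECT a.title AS item, b.title AS blocked_by
FROM tickets a
LEFT JOIN tickets b ON a.blocked_by = b.id

Result:
item           | blocked_by
---------------+-----------
Off by one     | NULL      
Crash on save  | Off by one
Wrong total    | Off by one
Wrong timezone | NULL      


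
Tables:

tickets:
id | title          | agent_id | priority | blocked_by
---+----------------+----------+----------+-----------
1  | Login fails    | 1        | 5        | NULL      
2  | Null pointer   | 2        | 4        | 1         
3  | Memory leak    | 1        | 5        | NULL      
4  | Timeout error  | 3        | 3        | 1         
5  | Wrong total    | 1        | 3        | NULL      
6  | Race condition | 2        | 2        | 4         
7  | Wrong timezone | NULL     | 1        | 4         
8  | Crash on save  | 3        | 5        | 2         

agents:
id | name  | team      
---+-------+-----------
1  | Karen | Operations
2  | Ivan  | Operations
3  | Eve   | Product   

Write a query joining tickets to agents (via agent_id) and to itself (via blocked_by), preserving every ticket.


Two LEFT JOINs from the same base table tickets: one to agents via agent_id, one to tickets itself via blocked_by. Both are LEFT so every ticket is preserved.
Match against agents:
  - ticket 1 (Login fails): agent_id=1 -> matches Karen
  - ticket 2 (Null pointer): agent_id=2 -> matches Ivan
  - ticket 3 (Memory leak): agent_id=1 -> matches Karen
  - ticket 4 (Timeout error): agent_id=3 -> matches Eve
  - ticket 5 (Wrong total): agent_id=1 -> matches Karen
  - ticket 6 (Race condition): agent_id=2 -> matches Ivan
  - ticket 7 (Wrong timezone): agent_id=NULL, no match -> kept with NULL
  - ticket 8 (Crash on save): agent_id=3 -> matches Eve
Match against tickets (self):
  - ticket 1 (Login fails): blocked_by=NULL -> NULL
  - ticket 2 (Null pointer): blocked_by=1 -> Login fails
  - ticket 3 (Memory leak): blocked_by=NULL -> NULL
  - ticket 4 (Timeout error): blocked_by=1 -> Login fails
  - ticket 5 (Wrong total): blocked_by=NULL -> NULL
  - ticket 6 (Race condition): blocked_by=4 -> Timeout error
  - ticket 7 (Wrong timezone): blocked_by=4 -> Timeout error
  - ticket 8 (Crash on save): blocked_by=2 -> Null pointer

SQL:
SELECT a.title, b.name AS agent, c.title AS blocked_by
FROM tickets a
LEFT JOIN agents b ON a.agent_id = b.id
LEFT JOIN tickets c ON a.blocked_by = c.id

Result:
title          | agent | blocked_by   
---------------+-------+--------------
Login fails    | Karen | NULL         
Null pointer   | Ivan  | Login fails  
Memory leak    | Karen | NULL         
Timeout error  | Eve   | Login fails  
Wrong total    | Karen | NULL         
Race condition | Ivan  | Timeout error
Wrong timezone | NULL  | Timeout error
Crash on save  | Eve   | Null pointer 
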